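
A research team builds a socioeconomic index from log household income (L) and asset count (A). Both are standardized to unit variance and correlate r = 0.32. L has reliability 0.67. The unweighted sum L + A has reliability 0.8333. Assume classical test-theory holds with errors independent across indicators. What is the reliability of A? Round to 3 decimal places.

Var(L+A) = 2 + 2·0.32 = 2.640.
True-score variance = ρ_L + ρ_A + 2·0.32, so 0.8333 = (0.67 + ρ_A + 0.64) / 2.640.
ρ_A = 0.8333·2.640 − 0.67 − 0.64 = 0.890.

0.890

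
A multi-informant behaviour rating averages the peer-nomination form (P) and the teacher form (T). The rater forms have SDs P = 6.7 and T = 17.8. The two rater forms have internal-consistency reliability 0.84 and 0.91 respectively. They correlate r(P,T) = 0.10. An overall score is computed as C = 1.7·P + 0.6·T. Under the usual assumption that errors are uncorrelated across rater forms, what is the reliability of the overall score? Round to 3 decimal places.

0.884

Var(C) = 1.7²·6.7² + 0.6²·17.8² + 2·[1.02·6.7·17.8·0.10] = 243.794 + 24.329 = 268.124.
With uncorrelated errors the cross-covariances are all true-score covariance, so they carry over unchanged; only the diagonal terms shrink to ρᵢσᵢ².
True-score variance = [1.7²·6.7²·0.84 + 0.6²·17.8²·0.91] + 24.329 = 212.772 + 24.329 = 237.101.
Reliability = 237.101 / 268.124 = 0.884.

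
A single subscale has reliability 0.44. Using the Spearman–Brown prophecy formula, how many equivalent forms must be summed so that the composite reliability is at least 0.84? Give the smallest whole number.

k ≥ ρ*(1−ρ₁)/(ρ₁(1−ρ*)) = 0.84·0.56 / (0.44·0.16) = 6.682.
Smallest integer k = 7.

7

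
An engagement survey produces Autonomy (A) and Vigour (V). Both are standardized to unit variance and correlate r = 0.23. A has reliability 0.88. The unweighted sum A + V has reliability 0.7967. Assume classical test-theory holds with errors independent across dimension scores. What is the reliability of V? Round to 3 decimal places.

Var(A+V) = 2 + 2·0.23 = 2.460.
True-score variance = ρ_A + ρ_V + 2·0.23, so 0.7967 = (0.88 + ρ_V + 0.46) / 2.460.
ρ_V = 0.7967·2.460 − 0.88 − 0.46 = 0.620.

0.620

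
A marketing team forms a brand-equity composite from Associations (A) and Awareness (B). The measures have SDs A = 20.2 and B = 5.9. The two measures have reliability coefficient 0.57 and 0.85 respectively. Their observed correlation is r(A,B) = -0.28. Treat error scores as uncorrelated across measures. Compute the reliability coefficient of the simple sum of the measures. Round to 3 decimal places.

Var(A+B) = 20.2² + 5.9² + 2·[20.2·5.9·(-0.28)] = 442.85 − 66.7408 = 376.109.
Because errors are independent across components, Cov(Tᵢ,Tⱼ) = Cov(Xᵢ,Xⱼ); the off-diagonal part of the true-score variance is the same as above.
True-score variance = [20.2²·0.57 + 5.9²·0.85] − 66.7408 = 262.171 − 66.7408 = 195.43.
Reliability = 195.43 / 376.109 = 0.520.

0.520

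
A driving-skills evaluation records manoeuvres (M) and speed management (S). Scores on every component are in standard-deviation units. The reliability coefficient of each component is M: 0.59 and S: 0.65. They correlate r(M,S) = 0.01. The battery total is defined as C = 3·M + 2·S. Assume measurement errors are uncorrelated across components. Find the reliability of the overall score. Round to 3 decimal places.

0.612

Var(C) = 3² + 2² + 2·[6·0.01] = 13 + 0.12 = 13.12.
Because errors are independent across components, Cov(Tᵢ,Tⱼ) = Cov(Xᵢ,Xⱼ); the off-diagonal part of the true-score variance is the same as above.
True-score variance = [3²·0.59 + 2²·0.65] + 0.12 = 7.91 + 0.12 = 8.03.
Reliability = 8.03 / 13.12 = 0.612.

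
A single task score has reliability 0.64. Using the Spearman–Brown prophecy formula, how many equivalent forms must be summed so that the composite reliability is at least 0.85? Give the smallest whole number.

k ≥ ρ*(1−ρ₁)/(ρ₁(1−ρ*)) = 0.85·0.36 / (0.64·0.15) = 3.187.
Smallest integer k = 4.

4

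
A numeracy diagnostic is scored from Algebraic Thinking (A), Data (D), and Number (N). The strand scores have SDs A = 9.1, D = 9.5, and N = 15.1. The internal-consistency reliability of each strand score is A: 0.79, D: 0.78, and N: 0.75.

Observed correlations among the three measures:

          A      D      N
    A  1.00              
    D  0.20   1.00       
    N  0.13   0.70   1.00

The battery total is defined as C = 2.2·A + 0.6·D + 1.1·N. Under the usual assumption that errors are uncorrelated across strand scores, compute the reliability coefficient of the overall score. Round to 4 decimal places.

0.8354

Var(C) = 2.2²·9.1² + 0.6²·9.5² + 1.1²·15.1² + 2·[1.32·9.1·9.5·0.20 + 2.42·9.1·15.1·0.13 + 0.66·9.5·15.1·0.70] = 709.183 + 264.652 = 973.834.
With uncorrelated errors the cross-covariances are all true-score covariance, so they carry over unchanged; only the diagonal terms shrink to ρᵢσᵢ².
True-score variance = [2.2²·9.1²·0.79 + 0.6²·9.5²·0.78 + 1.1²·15.1²·0.75] + 264.652 = 548.894 + 264.652 = 813.545.
Reliability = 813.545 / 973.834 = 0.8354.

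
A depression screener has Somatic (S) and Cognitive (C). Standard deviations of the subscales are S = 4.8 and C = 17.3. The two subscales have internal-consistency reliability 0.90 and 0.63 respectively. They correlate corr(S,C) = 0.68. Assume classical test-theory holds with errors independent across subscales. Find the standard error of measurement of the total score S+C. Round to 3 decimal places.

10.632

Var(total) = 322.33 + 112.934 = 435.264.
True-score variance = 209.289 + 112.934 = 322.223, so reliability = 0.7403.
Error variance = 435.264 − 322.223 = 113.041; SEM = √113.041 = 10.632.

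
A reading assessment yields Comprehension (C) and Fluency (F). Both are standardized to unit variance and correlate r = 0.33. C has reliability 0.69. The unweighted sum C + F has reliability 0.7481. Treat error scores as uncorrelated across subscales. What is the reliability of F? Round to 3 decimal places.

0.640

Var(C+F) = 2 + 2·0.33 = 2.660.
True-score variance = ρ_C + ρ_F + 2·0.33, so 0.7481 = (0.69 + ρ_F + 0.66) / 2.660.
ρ_F = 0.7481·2.660 − 0.69 − 0.66 = 0.640.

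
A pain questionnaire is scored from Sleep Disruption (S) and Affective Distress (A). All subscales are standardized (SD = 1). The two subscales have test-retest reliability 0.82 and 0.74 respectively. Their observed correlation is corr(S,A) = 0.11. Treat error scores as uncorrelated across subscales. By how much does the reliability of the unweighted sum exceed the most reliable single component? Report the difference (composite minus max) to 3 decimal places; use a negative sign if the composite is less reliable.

-0.018

Var(sum) = 2 + 0.22 = 2.22; true-score variance = 1.56 + 0.22 = 1.78; composite reliability = 0.8018.
Max component reliability = 0.8200.
Difference = 0.8018 − 0.8200 = -0.018.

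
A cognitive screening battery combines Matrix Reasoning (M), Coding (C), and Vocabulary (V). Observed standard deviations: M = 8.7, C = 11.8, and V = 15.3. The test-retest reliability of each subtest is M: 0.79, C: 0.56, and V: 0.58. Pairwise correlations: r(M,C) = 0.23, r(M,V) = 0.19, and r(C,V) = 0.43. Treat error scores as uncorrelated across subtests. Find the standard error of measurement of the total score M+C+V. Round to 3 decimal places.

Var(total) = 449.02 + 253.07 = 702.09.
True-score variance = 273.542 + 253.07 = 526.611, so reliability = 0.7501.
Error variance = 702.09 − 526.611 = 175.478; SEM = √175.478 = 13.247.

13.247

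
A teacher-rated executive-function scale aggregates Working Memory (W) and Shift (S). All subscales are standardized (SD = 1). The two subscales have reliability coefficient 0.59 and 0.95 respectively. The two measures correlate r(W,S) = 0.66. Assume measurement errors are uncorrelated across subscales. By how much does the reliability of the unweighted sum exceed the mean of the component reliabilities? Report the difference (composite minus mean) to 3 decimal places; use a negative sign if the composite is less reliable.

0.091

Var(sum) = 2 + 1.32 = 3.32; true-score variance = 1.54 + 1.32 = 2.86; composite reliability = 0.8614.
Mean component reliability = 0.7700.
Difference = 0.8614 − 0.7700 = 0.091.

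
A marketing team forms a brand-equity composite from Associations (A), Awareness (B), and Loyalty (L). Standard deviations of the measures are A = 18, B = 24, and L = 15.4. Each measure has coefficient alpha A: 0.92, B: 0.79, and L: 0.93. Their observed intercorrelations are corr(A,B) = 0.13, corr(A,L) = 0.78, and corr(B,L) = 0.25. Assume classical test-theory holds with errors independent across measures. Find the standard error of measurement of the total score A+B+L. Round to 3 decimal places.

Var(total) = 1137.16 + 729.552 = 1866.71.
True-score variance = 973.679 + 729.552 = 1703.23, so reliability = 0.9124.
Error variance = 1866.71 − 1703.23 = 163.481; SEM = √163.481 = 12.786.

12.786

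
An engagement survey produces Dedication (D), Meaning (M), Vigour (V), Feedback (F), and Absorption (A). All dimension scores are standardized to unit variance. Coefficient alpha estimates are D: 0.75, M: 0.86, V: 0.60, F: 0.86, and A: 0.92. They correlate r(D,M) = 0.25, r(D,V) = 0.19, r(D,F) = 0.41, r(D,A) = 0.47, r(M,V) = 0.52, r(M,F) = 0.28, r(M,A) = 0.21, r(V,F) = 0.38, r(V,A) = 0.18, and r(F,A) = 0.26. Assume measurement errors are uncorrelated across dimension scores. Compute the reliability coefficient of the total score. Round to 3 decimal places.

0.911

Var(D+M+V+F+A) = 5 + 2·[0.25 + 0.19 + 0.41 + 0.47 + 0.52 + 0.28 + 0.21 + 0.38 + 0.18 + 0.26] = 5 + 6.3 = 11.3.
With uncorrelated errors the cross-covariances are all true-score covariance, so they carry over unchanged; only the diagonal terms shrink to ρᵢσᵢ².
True-score variance = [0.75 + 0.86 + 0.60 + 0.86 + 0.92] + 6.3 = 3.99 + 6.3 = 10.29.
Reliability = 10.29 / 11.3 = 0.911.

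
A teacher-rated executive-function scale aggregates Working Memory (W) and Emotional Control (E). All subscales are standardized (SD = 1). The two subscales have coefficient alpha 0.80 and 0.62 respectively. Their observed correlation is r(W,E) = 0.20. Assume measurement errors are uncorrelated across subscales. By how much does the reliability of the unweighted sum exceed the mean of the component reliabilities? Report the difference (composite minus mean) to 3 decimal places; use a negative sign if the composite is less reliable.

Var(sum) = 2 + 0.4 = 2.4; true-score variance = 1.42 + 0.4 = 1.82; composite reliability = 0.7583.
Mean component reliability = 0.7100.
Difference = 0.7583 − 0.7100 = 0.048.

0.048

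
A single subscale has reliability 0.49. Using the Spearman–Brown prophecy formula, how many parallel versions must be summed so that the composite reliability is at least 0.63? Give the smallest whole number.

2

k ≥ ρ*(1−ρ₁)/(ρ₁(1−ρ*)) = 0.63·0.51 / (0.49·0.37) = 1.772.
Smallest integer k = 2.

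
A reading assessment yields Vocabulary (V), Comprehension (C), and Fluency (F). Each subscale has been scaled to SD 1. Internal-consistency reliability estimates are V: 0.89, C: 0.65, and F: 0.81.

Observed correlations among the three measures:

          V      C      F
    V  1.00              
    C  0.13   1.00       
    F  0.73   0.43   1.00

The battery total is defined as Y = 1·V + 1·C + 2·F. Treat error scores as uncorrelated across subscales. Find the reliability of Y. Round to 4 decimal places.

Var(Y) = 1 + 1 + 2² + 2·[0.13 + 2·0.73 + 2·0.43] = 6 + 4.9 = 10.9.
Because errors are independent across components, Cov(Tᵢ,Tⱼ) = Cov(Xᵢ,Xⱼ); the off-diagonal part of the true-score variance is the same as above.
True-score variance = [0.89 + 0.65 + 2²·0.81] + 4.9 = 4.78 + 4.9 = 9.68.
Reliability = 9.68 / 10.9 = 0.8881.

0.8881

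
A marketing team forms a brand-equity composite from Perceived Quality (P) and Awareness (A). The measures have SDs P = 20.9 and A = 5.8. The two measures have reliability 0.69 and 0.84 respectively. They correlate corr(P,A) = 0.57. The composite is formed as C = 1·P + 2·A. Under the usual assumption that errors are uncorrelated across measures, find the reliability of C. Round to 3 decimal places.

0.815

Var(C) = 20.9² + 2²·5.8² + 2·[2·20.9·5.8·0.57] = 571.37 + 276.382 = 847.752.
Because errors are independent across components, Cov(Tᵢ,Tⱼ) = Cov(Xᵢ,Xⱼ); the off-diagonal part of the true-score variance is the same as above.
True-score variance = [20.9²·0.69 + 2²·5.8²·0.84] + 276.382 = 414.429 + 276.382 = 690.811.
Reliability = 690.811 / 847.752 = 0.815.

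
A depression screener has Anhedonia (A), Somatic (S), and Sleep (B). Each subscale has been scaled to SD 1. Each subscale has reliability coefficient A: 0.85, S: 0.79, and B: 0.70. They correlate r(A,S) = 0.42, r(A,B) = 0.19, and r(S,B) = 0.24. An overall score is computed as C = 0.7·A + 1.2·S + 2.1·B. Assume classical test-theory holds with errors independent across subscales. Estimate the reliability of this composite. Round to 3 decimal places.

0.807

Var(C) = 0.7² + 1.2² + 2.1² + 2·[0.84·0.42 + 1.47·0.19 + 2.52·0.24] = 6.34 + 2.4738 = 8.8138.
Because errors are independent across components, Cov(Tᵢ,Tⱼ) = Cov(Xᵢ,Xⱼ); the off-diagonal part of the true-score variance is the same as above.
True-score variance = [0.7²·0.85 + 1.2²·0.79 + 2.1²·0.70] + 2.4738 = 4.6411 + 2.4738 = 7.1149.
Reliability = 7.1149 / 8.8138 = 0.807.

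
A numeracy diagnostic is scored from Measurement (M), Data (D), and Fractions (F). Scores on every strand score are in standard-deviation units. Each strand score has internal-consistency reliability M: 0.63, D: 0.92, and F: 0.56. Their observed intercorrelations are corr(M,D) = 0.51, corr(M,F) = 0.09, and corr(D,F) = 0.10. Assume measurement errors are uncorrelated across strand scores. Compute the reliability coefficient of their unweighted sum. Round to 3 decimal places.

Var(M+D+F) = 3 + 2·[0.51 + 0.09 + 0.10] = 3 + 1.4 = 4.4.
With uncorrelated errors the cross-covariances are all true-score covariance, so they carry over unchanged; only the diagonal terms shrink to ρᵢσᵢ².
True-score variance = [0.63 + 0.92 + 0.56] + 1.4 = 2.11 + 1.4 = 3.51.
Reliability = 3.51 / 4.4 = 0.798.

0.798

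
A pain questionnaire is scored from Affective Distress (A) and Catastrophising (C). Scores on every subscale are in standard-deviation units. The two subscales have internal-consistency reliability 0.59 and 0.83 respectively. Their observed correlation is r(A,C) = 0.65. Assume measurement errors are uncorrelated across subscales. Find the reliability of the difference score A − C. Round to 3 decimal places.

0.171

Var(A−C) = 1 + 1 − 2·0.65 = 2 − 1.3 = 0.7.
With uncorrelated errors the cross-covariances are all true-score covariance, so they carry over unchanged; only the diagonal terms shrink to ρᵢσᵢ².
True-score variance = [0.59 + 0.83] − 1.3 = 1.42 − 1.3 = 0.12.
Reliability = 0.12 / 0.7 = 0.171.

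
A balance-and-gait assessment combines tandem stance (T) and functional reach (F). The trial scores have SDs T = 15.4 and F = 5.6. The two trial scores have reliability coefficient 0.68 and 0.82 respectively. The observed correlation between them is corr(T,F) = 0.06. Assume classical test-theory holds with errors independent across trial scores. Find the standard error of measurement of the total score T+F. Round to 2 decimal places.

Var(total) = 268.52 + 10.3488 = 278.869.
True-score variance = 186.984 + 10.3488 = 197.333, so reliability = 0.7076.
Error variance = 278.869 − 197.333 = 81.536; SEM = √81.536 = 9.03.

9.03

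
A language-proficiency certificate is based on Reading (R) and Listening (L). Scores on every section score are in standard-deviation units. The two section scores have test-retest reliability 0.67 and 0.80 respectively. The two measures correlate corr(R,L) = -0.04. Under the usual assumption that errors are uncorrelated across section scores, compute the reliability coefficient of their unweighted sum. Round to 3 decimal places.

Var(R+L) = 2 + 2·[(-0.04)] = 2 − 0.08 = 1.92.
Under uncorrelated errors the observed covariances equal the true-score covariances, so only the own-variance terms attenuate.
True-score variance = [0.67 + 0.80] − 0.08 = 1.47 − 0.08 = 1.39.
Reliability = 1.39 / 1.92 = 0.724.

0.724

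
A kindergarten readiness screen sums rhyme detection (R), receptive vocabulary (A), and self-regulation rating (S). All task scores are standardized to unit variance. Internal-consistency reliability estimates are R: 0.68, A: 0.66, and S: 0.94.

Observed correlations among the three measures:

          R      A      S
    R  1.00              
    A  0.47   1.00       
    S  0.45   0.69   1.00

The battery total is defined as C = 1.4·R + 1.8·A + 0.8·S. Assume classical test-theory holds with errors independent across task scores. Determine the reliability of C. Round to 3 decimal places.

Var(C) = 1.4² + 1.8² + 0.8² + 2·[2.52·0.47 + 1.12·0.45 + 1.44·0.69] = 5.84 + 5.364 = 11.204.
Because errors are independent across components, Cov(Tᵢ,Tⱼ) = Cov(Xᵢ,Xⱼ); the off-diagonal part of the true-score variance is the same as above.
True-score variance = [1.4²·0.68 + 1.8²·0.66 + 0.8²·0.94] + 5.364 = 4.0728 + 5.364 = 9.4368.
Reliability = 9.4368 / 11.204 = 0.842.

0.842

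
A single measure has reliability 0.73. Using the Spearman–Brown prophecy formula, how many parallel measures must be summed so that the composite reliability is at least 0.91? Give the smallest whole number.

k ≥ ρ*(1−ρ₁)/(ρ₁(1−ρ*)) = 0.91·0.27 / (0.73·0.09) = 3.740.
Smallest integer k = 4.

4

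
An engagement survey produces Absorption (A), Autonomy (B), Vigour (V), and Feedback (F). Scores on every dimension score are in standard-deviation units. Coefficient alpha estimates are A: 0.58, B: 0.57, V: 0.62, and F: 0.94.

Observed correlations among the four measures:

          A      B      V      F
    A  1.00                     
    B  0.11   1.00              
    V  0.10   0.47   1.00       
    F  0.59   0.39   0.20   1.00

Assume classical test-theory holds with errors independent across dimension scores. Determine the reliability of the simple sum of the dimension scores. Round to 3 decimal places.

0.833

Var(A+B+V+F) = 4 + 2·[0.11 + 0.10 + 0.59 + 0.47 + 0.39 + 0.20] = 4 + 3.72 = 7.72.
With uncorrelated errors the cross-covariances are all true-score covariance, so they carry over unchanged; only the diagonal terms shrink to ρᵢσᵢ².
True-score variance = [0.58 + 0.57 + 0.62 + 0.94] + 3.72 = 2.71 + 3.72 = 6.43.
Reliability = 6.43 / 7.72 = 0.833.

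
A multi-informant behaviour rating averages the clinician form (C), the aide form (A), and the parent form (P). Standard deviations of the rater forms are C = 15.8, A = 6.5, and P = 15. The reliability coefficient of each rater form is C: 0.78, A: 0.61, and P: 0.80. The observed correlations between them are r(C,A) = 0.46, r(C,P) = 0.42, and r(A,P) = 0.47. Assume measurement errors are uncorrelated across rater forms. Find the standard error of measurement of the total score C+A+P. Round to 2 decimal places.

Var(total) = 516.89 + 385.214 = 902.104.
True-score variance = 400.492 + 385.214 = 785.706, so reliability = 0.8710.
Error variance = 902.104 − 785.706 = 116.398; SEM = √116.398 = 10.79.

10.79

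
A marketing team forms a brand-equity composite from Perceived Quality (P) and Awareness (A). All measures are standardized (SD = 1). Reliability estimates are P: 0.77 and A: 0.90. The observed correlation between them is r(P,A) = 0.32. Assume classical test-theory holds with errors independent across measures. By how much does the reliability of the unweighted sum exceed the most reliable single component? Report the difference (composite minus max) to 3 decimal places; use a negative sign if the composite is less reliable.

-0.025

Var(sum) = 2 + 0.64 = 2.64; true-score variance = 1.67 + 0.64 = 2.31; composite reliability = 0.8750.
Max component reliability = 0.9000.
Difference = 0.8750 − 0.9000 = -0.025.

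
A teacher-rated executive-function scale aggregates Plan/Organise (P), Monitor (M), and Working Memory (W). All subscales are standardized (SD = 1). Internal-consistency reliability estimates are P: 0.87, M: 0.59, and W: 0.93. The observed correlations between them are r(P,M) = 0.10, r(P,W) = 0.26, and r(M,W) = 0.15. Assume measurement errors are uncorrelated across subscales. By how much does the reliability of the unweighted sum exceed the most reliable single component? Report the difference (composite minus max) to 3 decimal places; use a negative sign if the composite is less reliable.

-0.082

Var(sum) = 3 + 1.02 = 4.02; true-score variance = 2.39 + 1.02 = 3.41; composite reliability = 0.8483.
Max component reliability = 0.9300.
Difference = 0.8483 − 0.9300 = -0.082.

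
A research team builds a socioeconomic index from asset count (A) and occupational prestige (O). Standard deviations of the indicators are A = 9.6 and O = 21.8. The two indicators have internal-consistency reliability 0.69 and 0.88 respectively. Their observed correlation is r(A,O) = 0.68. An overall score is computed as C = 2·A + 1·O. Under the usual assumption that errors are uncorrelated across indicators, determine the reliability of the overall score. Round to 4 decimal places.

Var(C) = 2²·9.6² + 21.8² + 2·[2·9.6·21.8·0.68] = 843.88 + 569.242 = 1413.12.
Under uncorrelated errors the observed covariances equal the true-score covariances, so only the own-variance terms attenuate.
True-score variance = [2²·9.6²·0.69 + 21.8²·0.88] + 569.242 = 672.573 + 569.242 = 1241.81.
Reliability = 1241.81 / 1413.12 = 0.8788.

0.8788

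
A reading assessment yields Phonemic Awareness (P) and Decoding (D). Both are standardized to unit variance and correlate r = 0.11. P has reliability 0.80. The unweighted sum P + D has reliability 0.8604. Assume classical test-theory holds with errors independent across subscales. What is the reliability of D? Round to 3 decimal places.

0.890

Var(P+D) = 2 + 2·0.11 = 2.220.
True-score variance = ρ_P + ρ_D + 2·0.11, so 0.8604 = (0.80 + ρ_D + 0.22) / 2.220.
ρ_D = 0.8604·2.220 − 0.80 − 0.22 = 0.890.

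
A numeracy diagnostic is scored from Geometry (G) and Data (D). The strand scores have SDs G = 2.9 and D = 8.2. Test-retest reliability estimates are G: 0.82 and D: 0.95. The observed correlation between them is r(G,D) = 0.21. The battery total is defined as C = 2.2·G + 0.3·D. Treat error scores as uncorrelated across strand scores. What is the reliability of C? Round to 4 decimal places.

Var(C) = 2.2²·2.9² + 0.3²·8.2² + 2·[0.66·2.9·8.2·0.21] = 46.756 + 6.59182 = 53.3478.
With uncorrelated errors the cross-covariances are all true-score covariance, so they carry over unchanged; only the diagonal terms shrink to ρᵢσᵢ².
True-score variance = [2.2²·2.9²·0.82 + 0.3²·8.2²·0.95] + 6.59182 = 39.1266 + 6.59182 = 45.7184.
Reliability = 45.7184 / 53.3478 = 0.8570.

0.8570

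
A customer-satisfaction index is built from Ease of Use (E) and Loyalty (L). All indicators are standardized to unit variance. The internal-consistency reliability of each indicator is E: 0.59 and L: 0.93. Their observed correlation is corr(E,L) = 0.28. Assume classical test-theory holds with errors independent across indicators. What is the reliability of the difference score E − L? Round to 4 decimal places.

0.6667

Var(E−L) = 1 + 1 − 2·0.28 = 2 − 0.56 = 1.44.
Because errors are independent across components, Cov(Tᵢ,Tⱼ) = Cov(Xᵢ,Xⱼ); the off-diagonal part of the true-score variance is the same as above.
True-score variance = [0.59 + 0.93] − 0.56 = 1.52 − 0.56 = 0.96.
Reliability = 0.96 / 1.44 = 0.6667.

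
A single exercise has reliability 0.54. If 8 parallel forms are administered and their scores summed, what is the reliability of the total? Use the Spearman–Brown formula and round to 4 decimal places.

ρ_k = kρ / (1 + (k−1)ρ) = 8·0.54 / (1 + 7·0.54) = 4.320 / 4.780 = 0.9038.

0.9038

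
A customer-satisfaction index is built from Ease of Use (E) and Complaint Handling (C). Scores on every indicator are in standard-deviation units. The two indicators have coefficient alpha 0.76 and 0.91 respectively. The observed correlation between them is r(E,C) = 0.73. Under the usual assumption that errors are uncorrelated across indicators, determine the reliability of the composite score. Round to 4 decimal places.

Var(E+C) = 2 + 2·[0.73] = 2 + 1.46 = 3.46.
Because errors are independent across components, Cov(Tᵢ,Tⱼ) = Cov(Xᵢ,Xⱼ); the off-diagonal part of the true-score variance is the same as above.
True-score variance = [0.76 + 0.91] + 1.46 = 1.67 + 1.46 = 3.13.
Reliability = 3.13 / 3.46 = 0.9046.

0.9046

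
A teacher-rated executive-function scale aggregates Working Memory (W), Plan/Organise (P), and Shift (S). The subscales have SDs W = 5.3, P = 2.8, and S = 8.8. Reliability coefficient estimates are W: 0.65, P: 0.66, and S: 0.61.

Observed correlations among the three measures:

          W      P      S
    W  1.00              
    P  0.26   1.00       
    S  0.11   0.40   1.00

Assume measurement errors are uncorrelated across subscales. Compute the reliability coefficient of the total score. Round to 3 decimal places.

0.717

Var(W+P+S) = 5.3² + 2.8² + 8.8² + 2·[5.3·2.8·0.26 + 5.3·8.8·0.11 + 2.8·8.8·0.40] = 113.37 + 37.6896 = 151.06.
Under uncorrelated errors the observed covariances equal the true-score covariances, so only the own-variance terms attenuate.
True-score variance = [5.3²·0.65 + 2.8²·0.66 + 8.8²·0.61] + 37.6896 = 70.6713 + 37.6896 = 108.361.
Reliability = 108.361 / 151.06 = 0.717.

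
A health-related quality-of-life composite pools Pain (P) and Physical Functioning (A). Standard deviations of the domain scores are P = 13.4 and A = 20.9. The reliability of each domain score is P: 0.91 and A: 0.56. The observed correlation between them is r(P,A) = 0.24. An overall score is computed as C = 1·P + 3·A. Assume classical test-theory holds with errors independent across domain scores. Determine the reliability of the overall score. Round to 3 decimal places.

Var(C) = 13.4² + 3²·20.9² + 2·[3·13.4·20.9·0.24] = 4110.85 + 403.286 = 4514.14.
With uncorrelated errors the cross-covariances are all true-score covariance, so they carry over unchanged; only the diagonal terms shrink to ρᵢσᵢ².
True-score variance = [13.4²·0.91 + 3²·20.9²·0.56] + 403.286 = 2364.92 + 403.286 = 2768.21.
Reliability = 2768.21 / 4514.14 = 0.613.

0.613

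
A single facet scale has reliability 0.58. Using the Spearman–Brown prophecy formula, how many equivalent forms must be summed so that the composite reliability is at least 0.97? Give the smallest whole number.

24

k ≥ ρ*(1−ρ₁)/(ρ₁(1−ρ*)) = 0.97·0.42 / (0.58·0.03) = 23.414.
Smallest integer k = 24.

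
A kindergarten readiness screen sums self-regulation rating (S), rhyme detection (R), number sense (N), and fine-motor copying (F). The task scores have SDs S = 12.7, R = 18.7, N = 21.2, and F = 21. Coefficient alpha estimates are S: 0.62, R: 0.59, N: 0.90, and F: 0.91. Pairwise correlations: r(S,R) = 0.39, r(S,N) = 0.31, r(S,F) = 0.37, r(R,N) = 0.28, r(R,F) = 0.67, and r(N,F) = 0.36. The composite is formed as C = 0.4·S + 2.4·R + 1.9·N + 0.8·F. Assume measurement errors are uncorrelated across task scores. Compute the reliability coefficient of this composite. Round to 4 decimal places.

0.8500

Var(C) = 0.4²·12.7² + 2.4²·18.7² + 1.9²·21.2² + 0.8²·21² + 2·[0.96·12.7·18.7·0.39 + 0.76·12.7·21.2·0.31 + 0.32·12.7·21·0.37 + 4.56·18.7·21.2·0.28 + 1.92·18.7·21·0.67 + 1.52·21.2·21·0.36] = 3944.74 + 2877.77 = 6822.51.
With uncorrelated errors the cross-covariances are all true-score covariance, so they carry over unchanged; only the diagonal terms shrink to ρᵢσᵢ².
True-score variance = [0.4²·12.7²·0.62 + 2.4²·18.7²·0.59 + 1.9²·21.2²·0.90 + 0.8²·21²·0.91] + 2877.77 = 2921.46 + 2877.77 = 5799.22.
Reliability = 5799.22 / 6822.51 = 0.8500.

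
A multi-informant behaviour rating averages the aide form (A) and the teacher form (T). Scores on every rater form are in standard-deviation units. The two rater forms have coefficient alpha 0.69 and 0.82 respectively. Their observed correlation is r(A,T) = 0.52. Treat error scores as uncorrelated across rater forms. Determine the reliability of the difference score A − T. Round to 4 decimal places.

0.4896

Var(A−T) = 1 + 1 − 2·0.52 = 2 − 1.04 = 0.96.
With uncorrelated errors the cross-covariances are all true-score covariance, so they carry over unchanged; only the diagonal terms shrink to ρᵢσᵢ².
True-score variance = [0.69 + 0.82] − 1.04 = 1.51 − 1.04 = 0.47.
Reliability = 0.47 / 0.96 = 0.4896.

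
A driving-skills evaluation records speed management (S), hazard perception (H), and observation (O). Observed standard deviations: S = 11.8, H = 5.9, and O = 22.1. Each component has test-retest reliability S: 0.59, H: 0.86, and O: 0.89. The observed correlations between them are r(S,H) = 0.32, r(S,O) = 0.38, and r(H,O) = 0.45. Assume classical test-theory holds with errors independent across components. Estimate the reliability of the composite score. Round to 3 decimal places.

Var(S+H+O) = 11.8² + 5.9² + 22.1² + 2·[11.8·5.9·0.32 + 11.8·22.1·0.38 + 5.9·22.1·0.45] = 662.46 + 360.101 = 1022.56.
With uncorrelated errors the cross-covariances are all true-score covariance, so they carry over unchanged; only the diagonal terms shrink to ρᵢσᵢ².
True-score variance = [11.8²·0.59 + 5.9²·0.86 + 22.1²·0.89] + 360.101 = 546.773 + 360.101 = 906.874.
Reliability = 906.874 / 1022.56 = 0.887.

0.887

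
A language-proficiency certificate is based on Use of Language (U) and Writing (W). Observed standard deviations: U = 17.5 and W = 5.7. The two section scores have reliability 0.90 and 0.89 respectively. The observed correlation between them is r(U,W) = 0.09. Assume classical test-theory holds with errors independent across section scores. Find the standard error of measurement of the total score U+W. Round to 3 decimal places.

Var(total) = 338.74 + 17.955 = 356.695.
True-score variance = 304.541 + 17.955 = 322.496, so reliability = 0.9041.
Error variance = 356.695 − 322.496 = 34.1989; SEM = √34.1989 = 5.848.

5.848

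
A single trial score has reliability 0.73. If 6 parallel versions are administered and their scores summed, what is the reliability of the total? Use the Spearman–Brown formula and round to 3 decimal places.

0.942

ρ_k = kρ / (1 + (k−1)ρ) = 6·0.73 / (1 + 5·0.73) = 4.380 / 4.650 = 0.942.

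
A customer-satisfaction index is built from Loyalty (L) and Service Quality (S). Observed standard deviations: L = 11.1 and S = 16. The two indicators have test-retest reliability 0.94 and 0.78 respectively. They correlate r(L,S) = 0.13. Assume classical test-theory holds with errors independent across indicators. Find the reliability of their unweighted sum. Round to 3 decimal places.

0.850

Var(L+S) = 11.1² + 16² + 2·[11.1·16·0.13] = 379.21 + 46.176 = 425.386.
Because errors are independent across components, Cov(Tᵢ,Tⱼ) = Cov(Xᵢ,Xⱼ); the off-diagonal part of the true-score variance is the same as above.
True-score variance = [11.1²·0.94 + 16²·0.78] + 46.176 = 315.497 + 46.176 = 361.673.
Reliability = 361.673 / 425.386 = 0.850.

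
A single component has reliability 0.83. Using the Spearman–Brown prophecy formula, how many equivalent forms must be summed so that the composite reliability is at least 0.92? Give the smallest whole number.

3

k ≥ ρ*(1−ρ₁)/(ρ₁(1−ρ*)) = 0.92·0.17 / (0.83·0.08) = 2.355.
Smallest integer k = 3.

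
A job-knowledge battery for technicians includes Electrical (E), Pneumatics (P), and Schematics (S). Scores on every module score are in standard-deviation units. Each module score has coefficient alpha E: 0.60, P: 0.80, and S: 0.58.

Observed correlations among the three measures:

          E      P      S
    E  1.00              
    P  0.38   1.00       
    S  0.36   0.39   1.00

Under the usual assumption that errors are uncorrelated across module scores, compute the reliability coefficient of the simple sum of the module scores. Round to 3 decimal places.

0.806

Var(E+P+S) = 3 + 2·[0.38 + 0.36 + 0.39] = 3 + 2.26 = 5.26.
Under uncorrelated errors the observed covariances equal the true-score covariances, so only the own-variance terms attenuate.
True-score variance = [0.60 + 0.80 + 0.58] + 2.26 = 1.98 + 2.26 = 4.24.
Reliability = 4.24 / 5.26 = 0.806.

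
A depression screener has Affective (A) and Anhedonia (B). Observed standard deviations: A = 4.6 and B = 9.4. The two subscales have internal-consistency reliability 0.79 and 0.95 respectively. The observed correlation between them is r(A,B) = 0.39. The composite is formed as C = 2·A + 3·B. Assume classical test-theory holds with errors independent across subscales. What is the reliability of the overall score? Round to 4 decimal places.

0.9468

Var(C) = 2²·4.6² + 3²·9.4² + 2·[6·4.6·9.4·0.39] = 879.88 + 202.363 = 1082.24.
Because errors are independent across components, Cov(Tᵢ,Tⱼ) = Cov(Xᵢ,Xⱼ); the off-diagonal part of the true-score variance is the same as above.
True-score variance = [2²·4.6²·0.79 + 3²·9.4²·0.95] + 202.363 = 822.344 + 202.363 = 1024.71.
Reliability = 1024.71 / 1082.24 = 0.9468.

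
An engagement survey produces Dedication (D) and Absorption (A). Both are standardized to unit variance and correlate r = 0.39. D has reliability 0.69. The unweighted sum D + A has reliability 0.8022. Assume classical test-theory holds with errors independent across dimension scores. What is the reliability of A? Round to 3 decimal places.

Var(D+A) = 2 + 2·0.39 = 2.780.
True-score variance = ρ_D + ρ_A + 2·0.39, so 0.8022 = (0.69 + ρ_A + 0.78) / 2.780.
ρ_A = 0.8022·2.780 − 0.69 − 0.78 = 0.760.

0.760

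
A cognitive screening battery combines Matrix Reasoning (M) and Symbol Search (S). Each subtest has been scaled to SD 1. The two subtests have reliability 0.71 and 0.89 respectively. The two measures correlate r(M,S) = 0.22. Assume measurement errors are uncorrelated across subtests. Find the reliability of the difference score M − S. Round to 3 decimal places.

Var(M−S) = 1 + 1 − 2·0.22 = 2 − 0.44 = 1.56.
Under uncorrelated errors the observed covariances equal the true-score covariances, so only the own-variance terms attenuate.
True-score variance = [0.71 + 0.89] − 0.44 = 1.6 − 0.44 = 1.16.
Reliability = 1.16 / 1.56 = 0.744.

0.744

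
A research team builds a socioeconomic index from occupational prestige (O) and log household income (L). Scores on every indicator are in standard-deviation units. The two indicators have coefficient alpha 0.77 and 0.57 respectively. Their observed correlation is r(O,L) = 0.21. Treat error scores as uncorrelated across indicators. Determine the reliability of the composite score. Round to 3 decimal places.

Var(O+L) = 2 + 2·[0.21] = 2 + 0.42 = 2.42.
Because errors are independent across components, Cov(Tᵢ,Tⱼ) = Cov(Xᵢ,Xⱼ); the off-diagonal part of the true-score variance is the same as above.
True-score variance = [0.77 + 0.57] + 0.42 = 1.34 + 0.42 = 1.76.
Reliability = 1.76 / 2.42 = 0.727.

0.727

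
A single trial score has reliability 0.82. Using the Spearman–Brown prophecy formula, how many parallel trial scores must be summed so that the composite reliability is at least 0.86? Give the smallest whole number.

k ≥ ρ*(1−ρ₁)/(ρ₁(1−ρ*)) = 0.86·0.18 / (0.82·0.14) = 1.348.
Smallest integer k = 2.

2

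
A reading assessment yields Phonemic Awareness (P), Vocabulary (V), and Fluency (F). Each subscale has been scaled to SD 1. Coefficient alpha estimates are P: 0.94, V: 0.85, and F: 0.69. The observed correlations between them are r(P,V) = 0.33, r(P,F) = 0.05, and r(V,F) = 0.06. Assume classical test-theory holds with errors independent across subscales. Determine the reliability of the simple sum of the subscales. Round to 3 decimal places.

0.866

Var(P+V+F) = 3 + 2·[0.33 + 0.05 + 0.06] = 3 + 0.88 = 3.88.
Because errors are independent across components, Cov(Tᵢ,Tⱼ) = Cov(Xᵢ,Xⱼ); the off-diagonal part of the true-score variance is the same as above.
True-score variance = [0.94 + 0.85 + 0.69] + 0.88 = 2.48 + 0.88 = 3.36.
Reliability = 3.36 / 3.88 = 0.866.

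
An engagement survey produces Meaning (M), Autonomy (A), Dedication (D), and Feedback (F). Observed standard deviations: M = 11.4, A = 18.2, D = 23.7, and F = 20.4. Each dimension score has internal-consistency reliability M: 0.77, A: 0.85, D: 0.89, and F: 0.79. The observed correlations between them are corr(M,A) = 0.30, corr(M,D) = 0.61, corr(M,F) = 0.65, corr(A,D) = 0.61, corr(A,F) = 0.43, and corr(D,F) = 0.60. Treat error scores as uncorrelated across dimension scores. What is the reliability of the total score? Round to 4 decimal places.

0.9368

Var(M+A+D+F) = 11.4² + 18.2² + 23.7² + 20.4² + 2·[11.4·18.2·0.30 + 11.4·23.7·0.61 + 11.4·20.4·0.65 + 18.2·23.7·0.61 + 18.2·20.4·0.43 + 23.7·20.4·0.60] = 1439.05 + 2182.15 = 3621.2.
Because errors are independent across components, Cov(Tᵢ,Tⱼ) = Cov(Xᵢ,Xⱼ); the off-diagonal part of the true-score variance is the same as above.
True-score variance = [11.4²·0.77 + 18.2²·0.85 + 23.7²·0.89 + 20.4²·0.79] + 2182.15 = 1210.29 + 2182.15 = 3392.44.
Reliability = 3392.44 / 3621.2 = 0.9368.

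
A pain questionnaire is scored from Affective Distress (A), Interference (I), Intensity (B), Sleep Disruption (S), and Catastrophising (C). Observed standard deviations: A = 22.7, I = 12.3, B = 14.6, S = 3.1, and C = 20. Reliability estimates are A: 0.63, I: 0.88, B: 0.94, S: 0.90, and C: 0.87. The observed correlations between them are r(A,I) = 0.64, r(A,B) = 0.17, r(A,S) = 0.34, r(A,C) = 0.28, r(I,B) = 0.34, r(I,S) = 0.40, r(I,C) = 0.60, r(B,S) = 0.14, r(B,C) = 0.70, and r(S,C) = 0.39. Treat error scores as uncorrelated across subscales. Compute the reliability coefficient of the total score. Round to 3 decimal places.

0.908

Var(A+I+B+S+C) = 22.7² + 12.3² + 14.6² + 3.1² + 20² + 2·[22.7·12.3·0.64 + 22.7·14.6·0.17 + 22.7·3.1·0.34 + 22.7·20·0.28 + 12.3·14.6·0.34 + 12.3·3.1·0.40 + 12.3·20·0.60 + 14.6·3.1·0.14 + 14.6·20·0.70 + 3.1·20·0.39] = 1289.35 + 1689.81 = 2979.16.
Because errors are independent across components, Cov(Tᵢ,Tⱼ) = Cov(Xᵢ,Xⱼ); the off-diagonal part of the true-score variance is the same as above.
True-score variance = [22.7²·0.63 + 12.3²·0.88 + 14.6²·0.94 + 3.1²·0.90 + 20²·0.87] + 1689.81 = 1014.79 + 1689.81 = 2704.6.
Reliability = 2704.6 / 2979.16 = 0.908.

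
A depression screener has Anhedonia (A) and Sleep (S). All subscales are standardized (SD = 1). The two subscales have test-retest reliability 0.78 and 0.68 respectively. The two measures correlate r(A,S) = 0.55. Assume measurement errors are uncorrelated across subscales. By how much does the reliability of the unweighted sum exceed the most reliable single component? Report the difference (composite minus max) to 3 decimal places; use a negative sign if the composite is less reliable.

Var(sum) = 2 + 1.1 = 3.1; true-score variance = 1.46 + 1.1 = 2.56; composite reliability = 0.8258.
Max component reliability = 0.7800.
Difference = 0.8258 − 0.7800 = 0.046.

0.046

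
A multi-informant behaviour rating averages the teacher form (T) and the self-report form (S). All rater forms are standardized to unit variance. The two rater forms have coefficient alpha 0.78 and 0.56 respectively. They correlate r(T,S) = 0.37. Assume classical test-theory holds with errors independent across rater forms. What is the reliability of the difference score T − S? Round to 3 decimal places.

Var(T−S) = 1 + 1 − 2·0.37 = 2 − 0.74 = 1.26.
Because errors are independent across components, Cov(Tᵢ,Tⱼ) = Cov(Xᵢ,Xⱼ); the off-diagonal part of the true-score variance is the same as above.
True-score variance = [0.78 + 0.56] − 0.74 = 1.34 − 0.74 = 0.6.
Reliability = 0.6 / 1.26 = 0.476.

0.476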